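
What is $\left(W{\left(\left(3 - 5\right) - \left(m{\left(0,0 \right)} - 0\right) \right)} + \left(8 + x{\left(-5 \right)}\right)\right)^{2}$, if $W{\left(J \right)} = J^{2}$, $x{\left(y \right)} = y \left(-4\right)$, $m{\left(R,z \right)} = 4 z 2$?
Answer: $1024$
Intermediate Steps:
$m{\left(R,z \right)} = 8 z$
$x{\left(y \right)} = - 4 y$
$\left(W{\left(\left(3 - 5\right) - \left(m{\left(0,0 \right)} - 0\right) \right)} + \left(8 + x{\left(-5 \right)}\right)\right)^{2} = \left(\left(\left(3 - 5\right) - \left(8 \cdot 0 - 0\right)\right)^{2} + \left(8 - -20\right)\right)^{2} = \left(\left(-2 - \left(0 + 0\right)\right)^{2} + \left(8 + 20\right)\right)^{2} = \left(\left(-2 - 0\right)^{2} + 28\right)^{2} = \left(\left(-2 + 0\right)^{2} + 28\right)^{2} = \left(\left(-2\right)^{2} + 28\right)^{2} = \left(4 + 28\right)^{2} = 32^{2} = 1024$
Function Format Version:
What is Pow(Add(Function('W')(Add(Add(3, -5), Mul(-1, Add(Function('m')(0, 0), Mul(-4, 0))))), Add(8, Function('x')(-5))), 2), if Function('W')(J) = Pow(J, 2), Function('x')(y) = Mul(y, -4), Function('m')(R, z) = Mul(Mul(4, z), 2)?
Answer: 1024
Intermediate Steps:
Function('m')(R, z) = Mul(8, z)
Function('x')(y) = Mul(-4, y)
Pow(Add(Function('W')(Add(Add(3, -5), Mul(-1, Add(Function('m')(0, 0), Mul(-4, 0))))), Add(8, Function('x')(-5))), 2) = Pow(Add(Pow(Add(Add(3, -5), Mul(-1, Add(Mul(8, 0), Mul(-4, 0)))), 2), Add(8, Mul(-4, -5))), 2) = Pow(Add(Pow(Add(-2, Mul(-1, Add(0, 0))), 2), Add(8, 20)), 2) = Pow(Add(Pow(Add(-2, Mul(-1, 0)), 2), 28), 2) = Pow(Add(Pow(Add(-2, 0), 2), 28), 2) = Pow(Add(Pow(-2, 2), 28), 2) = Pow(Add(4, 28), 2) = Pow(32, 2) = 1024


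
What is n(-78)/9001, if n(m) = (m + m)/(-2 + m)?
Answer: 39/180020 ≈ 0.00021664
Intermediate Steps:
n(m) = 2*m/(-2 + m) (n(m) = (2*m)/(-2 + m) = 2*m/(-2 + m))
n(-78)/9001 = (2*(-78)/(-2 - 78))/9001 = (2*(-78)/(-80))*(1/9001) = (2*(-78)*(-1/80))*(1/9001) = (39/20)*(1/9001) = 39/180020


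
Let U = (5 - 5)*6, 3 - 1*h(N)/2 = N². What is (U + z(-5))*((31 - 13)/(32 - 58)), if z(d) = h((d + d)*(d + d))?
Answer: 13842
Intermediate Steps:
h(N) = 6 - 2*N²
z(d) = 6 - 32*d⁴ (z(d) = 6 - 2*(d + d)⁴ = 6 - 2*16*d⁴ = 6 - 32*d⁴)
U = 0 (U = 0*6 = 0)
(U + z(-5))*((31 - 13)/(32 - 58)) = (0 + (6 - 32*(-5)⁴))*((31 - 13)/(32 - 58)) = (0 + (6 - 32*625))*(18/(-26)) = (0 + (6 - 20000))*(18*(-1/26)) = (0 - 19994)*(-9/13) = -19994*(-9/13) = 13842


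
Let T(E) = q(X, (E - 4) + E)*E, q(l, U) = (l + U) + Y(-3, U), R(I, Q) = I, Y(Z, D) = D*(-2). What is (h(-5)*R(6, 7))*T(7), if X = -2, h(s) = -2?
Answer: 1008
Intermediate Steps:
Y(Z, D) = -2*D
q(l, U) = l - U (q(l, U) = (l + U) - 2*U = (U + l) - 2*U = l - U)
T(E) = E*(2 - 2*E) (T(E) = (-2 - ((E - 4) + E))*E = (-2 - ((-4 + E) + E))*E = (-2 - (-4 + 2*E))*E = (-2 + (4 - 2*E))*E = (2 - 2*E)*E = E*(2 - 2*E))
(h(-5)*R(6, 7))*T(7) = (-2*6)*(2*7*(1 - 1*7)) = -24*7*(1 - 7) = -24*7*(-6) = -12*(-84) = 1008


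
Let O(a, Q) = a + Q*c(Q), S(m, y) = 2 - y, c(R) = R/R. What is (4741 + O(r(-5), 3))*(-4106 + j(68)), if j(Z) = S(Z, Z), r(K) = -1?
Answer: -19787796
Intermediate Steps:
c(R) = 1
j(Z) = 2 - Z
O(a, Q) = Q + a (O(a, Q) = a + Q*1 = a + Q = Q + a)
(4741 + O(r(-5), 3))*(-4106 + j(68)) = (4741 + (3 - 1))*(-4106 + (2 - 1*68)) = (4741 + 2)*(-4106 + (2 - 68)) = 4743*(-4106 - 66) = 4743*(-4172) = -19787796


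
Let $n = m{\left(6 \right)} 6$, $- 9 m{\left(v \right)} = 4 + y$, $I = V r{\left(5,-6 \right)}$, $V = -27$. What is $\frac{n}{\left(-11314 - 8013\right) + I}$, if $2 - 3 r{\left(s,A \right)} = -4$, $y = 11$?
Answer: $\frac{10}{19381} \approx 0.00051597$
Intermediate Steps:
$r{\left(s,A \right)} = 2$ ($r{\left(s,A \right)} = \frac{2}{3} - - \frac{4}{3} = \frac{2}{3} + \frac{4}{3} = 2$)
$I = -54$ ($I = \left(-27\right) 2 = -54$)
$m{\left(v \right)} = - \frac{5}{3}$ ($m{\left(v \right)} = - \frac{4 + 11}{9} = \left(- \frac{1}{9}\right) 15 = - \frac{5}{3}$)
$n = -10$ ($n = \left(- \frac{5}{3}\right) 6 = -10$)
$\frac{n}{\left(-11314 - 8013\right) + I} = - \frac{10}{\left(-11314 - 8013\right) - 54} = - \frac{10}{-19327 - 54} = - \frac{10}{-19381} = \left(-10\right) \left(- \frac{1}{19381}\right) = \frac{10}{19381}$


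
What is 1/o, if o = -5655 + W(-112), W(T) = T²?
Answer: 1/6889 ≈ 0.00014516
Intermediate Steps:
o = 6889 (o = -5655 + (-112)² = -5655 + 12544 = 6889)
1/o = 1/6889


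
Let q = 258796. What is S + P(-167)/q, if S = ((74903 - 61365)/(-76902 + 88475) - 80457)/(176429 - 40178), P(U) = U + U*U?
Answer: -98627980805951/204039013630554 ≈ -0.48338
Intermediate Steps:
P(U) = U + U²
S = -931115323/1576832823 (S = (13538/11573 - 80457)/136251 = (13538*(1/11573) - 80457)*(1/136251) = (13538/11573 - 80457)*(1/136251) = -931115323/11573*1/136251 = -931115323/1576832823 ≈ -0.59050)
S + P(-167)/q = -931115323/1576832823 - 167*(1 - 167)/258796 = -931115323/1576832823 - 167*(-166)*(1/258796) = -931115323/1576832823 + 27722*(1/258796) = -931115323/1576832823 + 13861/129398 = -98627980805951/204039013630554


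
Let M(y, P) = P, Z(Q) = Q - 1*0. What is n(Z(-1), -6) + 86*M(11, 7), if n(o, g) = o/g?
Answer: 3613/6 ≈ 602.17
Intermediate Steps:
Z(Q) = Q (Z(Q) = Q + 0 = Q)
n(Z(-1), -6) + 86*M(11, 7) = -1/(-6) + 86*7 = -1*(-⅙) + 602 = ⅙ + 602 = 3613/6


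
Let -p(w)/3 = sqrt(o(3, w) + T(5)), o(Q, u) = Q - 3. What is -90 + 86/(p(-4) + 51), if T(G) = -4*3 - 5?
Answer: -2387/27 + 43*I*sqrt(17)/459 ≈ -88.407 + 0.38626*I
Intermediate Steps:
o(Q, u) = -3 + Q
T(G) = -17 (T(G) = -12 - 5 = -17)
p(w) = -3*I*sqrt(17) (p(w) = -3*sqrt((-3 + 3) - 17) = -3*sqrt(0 - 17) = -3*I*sqrt(17))
-90 + 86/(p(-4) + 51) = -90 + 86/(-3*I*sqrt(17) + 51) = -90 + 86/(51 - 3*I*sqrt(17))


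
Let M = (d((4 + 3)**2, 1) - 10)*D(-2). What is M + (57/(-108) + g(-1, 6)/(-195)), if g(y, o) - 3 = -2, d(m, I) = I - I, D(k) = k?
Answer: 45553/2340 ≈ 19.467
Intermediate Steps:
d(m, I) = 0
g(y, o) = 1 (g(y, o) = 3 - 2 = 1)
M = 20 (M = (0 - 10)*(-2) = -10*(-2) = 20)
M + (57/(-108) + g(-1, 6)/(-195)) = 20 + (57/(-108) + 1/(-195)) = 20 + (57*(-1/108) + 1*(-1/195)) = 20 + (-19/36 - 1/195) = 20 - 1247/2340 = 45553/2340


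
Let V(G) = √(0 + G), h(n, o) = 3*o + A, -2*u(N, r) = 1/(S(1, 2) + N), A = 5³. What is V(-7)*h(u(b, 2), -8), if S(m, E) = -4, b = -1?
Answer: 101*I*√7 ≈ 267.22*I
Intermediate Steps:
A = 125
u(N, r) = -1/(2*(-4 + N))
h(n, o) = 125 + 3*o (h(n, o) = 3*o + 125 = 125 + 3*o)
V(G) = √G
V(-7)*h(u(b, 2), -8) = √(-7)*(125 + 3*(-8)) = (I*√7)*(125 - 24) = (I*√7)*101 = 101*I*√7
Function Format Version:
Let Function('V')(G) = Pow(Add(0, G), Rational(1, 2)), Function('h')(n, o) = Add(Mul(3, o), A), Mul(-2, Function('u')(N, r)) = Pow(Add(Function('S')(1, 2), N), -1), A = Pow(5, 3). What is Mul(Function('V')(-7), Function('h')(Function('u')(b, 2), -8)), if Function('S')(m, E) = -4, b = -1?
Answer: Mul(101, I, Pow(7, Rational(1, 2))) ≈ Mul(267.22, I)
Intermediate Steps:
A = 125
Function('u')(N, r) = Mul(Rational(-1, 2), Pow(Add(-4, N), -1))
Function('h')(n, o) = Add(125, Mul(3, o)) (Function('h')(n, o) = Add(Mul(3, o), 125) = Add(125, Mul(3, o)))
Function('V')(G) = Pow(G, Rational(1, 2))
Mul(Function('V')(-7), Function('h')(Function('u')(b, 2), -8)) = Mul(Pow(-7, Rational(1, 2)), Add(125, Mul(3, -8))) = Mul(Mul(I, Pow(7, Rational(1, 2))), Add(125, -24)) = Mul(Mul(I, Pow(7, Rational(1, 2))), 101) = Mul(101, I, Pow(7, Rational(1, 2)))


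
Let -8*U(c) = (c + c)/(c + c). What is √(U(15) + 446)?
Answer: √7134/4 ≈ 21.116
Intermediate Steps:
U(c) = -⅛ (U(c) = -(c + c)/(8*(c + c)) = -2*c/(8*(2*c)) = -2*c*1/(2*c)/8 = -⅛*1 = -⅛)
√(U(15) + 446) = √(-⅛ + 446) = √(3567/8) = √7134/4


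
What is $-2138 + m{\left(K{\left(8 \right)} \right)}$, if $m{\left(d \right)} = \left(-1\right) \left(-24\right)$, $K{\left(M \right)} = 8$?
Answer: $-2114$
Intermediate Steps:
$m{\left(d \right)} = 24$
$-2138 + m{\left(K{\left(8 \right)} \right)} = -2138 + 24 = -2114$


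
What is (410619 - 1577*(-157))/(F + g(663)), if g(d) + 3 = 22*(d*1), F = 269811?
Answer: 329104/142197 ≈ 2.3144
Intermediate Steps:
g(d) = -3 + 22*d (g(d) = -3 + 22*(d*1) = -3 + 22*d)
(410619 - 1577*(-157))/(F + g(663)) = (410619 - 1577*(-157))/(269811 + (-3 + 22*663)) = (410619 + 247589)/(269811 + (-3 + 14586)) = 658208/(269811 + 14583) = 658208/284394 = 658208*(1/284394) = 329104/142197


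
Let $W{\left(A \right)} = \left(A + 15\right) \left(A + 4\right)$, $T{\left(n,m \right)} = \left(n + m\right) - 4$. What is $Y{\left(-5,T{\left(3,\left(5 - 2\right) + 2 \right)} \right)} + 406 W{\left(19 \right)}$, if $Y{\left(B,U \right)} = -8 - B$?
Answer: $317489$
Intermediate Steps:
$T{\left(n,m \right)} = -4 + m + n$ ($T{\left(n,m \right)} = \left(m + n\right) - 4 = -4 + m + n$)
$W{\left(A \right)} = \left(4 + A\right) \left(15 + A\right)$ ($W{\left(A \right)} = \left(15 + A\right) \left(4 + A\right) = \left(4 + A\right) \left(15 + A\right)$)
$Y{\left(-5,T{\left(3,\left(5 - 2\right) + 2 \right)} \right)} + 406 W{\left(19 \right)} = \left(-8 - -5\right) + 406 \left(60 + 19^{2} + 19 \cdot 19\right) = \left(-8 + 5\right) + 406 \left(60 + 361 + 361\right) = -3 + 406 \cdot 782 = -3 + 317492 = 317489$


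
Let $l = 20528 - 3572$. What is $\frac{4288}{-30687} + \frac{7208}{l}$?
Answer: $\frac{12373714}{43360731} \approx 0.28537$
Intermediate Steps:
$l = 16956$
$\frac{4288}{-30687} + \frac{7208}{l} = \frac{4288}{-30687} + \frac{7208}{16956} = 4288 \left(- \frac{1}{30687}\right) + 7208 \cdot \frac{1}{16956} = - \frac{4288}{30687} + \frac{1802}{4239} = \frac{12373714}{43360731}$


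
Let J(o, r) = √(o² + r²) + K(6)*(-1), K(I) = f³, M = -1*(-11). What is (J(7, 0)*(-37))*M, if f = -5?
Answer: -53724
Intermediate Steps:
M = 11
K(I) = -125 (K(I) = (-5)³ = -125)
J(o, r) = 125 + √(o² + r²) (J(o, r) = √(o² + r²) - 125*(-1) = √(o² + r²) + 125 = 125 + √(o² + r²))
(J(7, 0)*(-37))*M = ((125 + √(7² + 0²))*(-37))*11 = ((125 + √(49 + 0))*(-37))*11 = ((125 + √49)*(-37))*11 = ((125 + 7)*(-37))*11 = (132*(-37))*11 = -4884*11 = -53724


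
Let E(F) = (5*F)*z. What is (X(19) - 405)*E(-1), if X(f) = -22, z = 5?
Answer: 10675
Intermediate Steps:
E(F) = 25*F (E(F) = (5*F)*5 = 25*F)
(X(19) - 405)*E(-1) = (-22 - 405)*(25*(-1)) = -427*(-25) = 10675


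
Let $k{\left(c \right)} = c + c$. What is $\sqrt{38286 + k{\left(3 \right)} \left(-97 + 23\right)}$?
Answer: $\sqrt{37842} \approx 194.53$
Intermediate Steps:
$k{\left(c \right)} = 2 c$
$\sqrt{38286 + k{\left(3 \right)} \left(-97 + 23\right)} = \sqrt{38286 + 2 \cdot 3 \left(-97 + 23\right)} = \sqrt{38286 + 6 \left(-74\right)} = \sqrt{38286 - 444} = \sqrt{37842}$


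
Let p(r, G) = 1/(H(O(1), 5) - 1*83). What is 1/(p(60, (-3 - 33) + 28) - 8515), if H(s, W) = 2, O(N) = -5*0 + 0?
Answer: -81/689716 ≈ -0.00011744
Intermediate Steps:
O(N) = 0 (O(N) = 0 + 0 = 0)
p(r, G) = -1/81 (p(r, G) = 1/(2 - 1*83) = 1/(2 - 83) = 1/(-81) = -1/81)
1/(p(60, (-3 - 33) + 28) - 8515) = 1/(-1/81 - 8515) = 1/(-689716/81) = -81/689716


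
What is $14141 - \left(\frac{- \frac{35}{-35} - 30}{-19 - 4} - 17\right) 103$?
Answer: $\frac{362529}{23} \approx 15762.0$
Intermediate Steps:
$14141 - \left(\frac{- \frac{35}{-35} - 30}{-19 - 4} - 17\right) 103 = 14141 - \left(\frac{\left(-35\right) \left(- \frac{1}{35}\right) - 30}{-23} - 17\right) 103 = 14141 - \left(\left(1 - 30\right) \left(- \frac{1}{23}\right) - 17\right) 103 = 14141 - \left(\left(-29\right) \left(- \frac{1}{23}\right) - 17\right) 103 = 14141 - \left(\frac{29}{23} - 17\right) 103 = 14141 - \left(- \frac{362}{23}\right) 103 = 14141 - - \frac{37286}{23} = 14141 + \frac{37286}{23} = \frac{362529}{23}$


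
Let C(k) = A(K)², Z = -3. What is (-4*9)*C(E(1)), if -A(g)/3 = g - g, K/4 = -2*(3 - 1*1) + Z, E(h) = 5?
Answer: 0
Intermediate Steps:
K = -28 (K = 4*(-2*(3 - 1*1) - 3) = 4*(-2*(3 - 1) - 3) = 4*(-2*2 - 3) = 4*(-4 - 3) = 4*(-7) = -28)
A(g) = 0 (A(g) = -3*(g - g) = -3*0 = 0)
C(k) = 0 (C(k) = 0² = 0)
(-4*9)*C(E(1)) = -4*9*0 = -36*0 = 0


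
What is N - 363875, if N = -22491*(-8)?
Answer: -183947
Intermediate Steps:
N = 179928
N - 363875 = 179928 - 363875 = -183947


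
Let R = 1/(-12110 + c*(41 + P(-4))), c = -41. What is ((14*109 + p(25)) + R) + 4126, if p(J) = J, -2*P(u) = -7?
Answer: 158212311/27869 ≈ 5677.0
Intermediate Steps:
P(u) = 7/2 (P(u) = -1/2*(-7) = 7/2)
R = -2/27869 (R = 1/(-12110 - 41*(41 + 7/2)) = 1/(-12110 - 41*89/2) = 1/(-12110 - 3649/2) = 1/(-27869/2) = -2/27869 ≈ -7.1764e-5)
((14*109 + p(25)) + R) + 4126 = ((14*109 + 25) - 2/27869) + 4126 = ((1526 + 25) - 2/27869) + 4126 = (1551 - 2/27869) + 4126 = 43224817/27869 + 4126 = 158212311/27869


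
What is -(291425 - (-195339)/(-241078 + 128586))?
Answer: -32782785761/112492 ≈ -2.9142e+5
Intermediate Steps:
-(291425 - (-195339)/(-241078 + 128586)) = -(291425 - (-195339)/(-112492)) = -(291425 - (-195339)*(-1)/112492) = -(291425 - 1*195339/112492) = -(291425 - 195339/112492) = -1*32782785761/112492 = -32782785761/112492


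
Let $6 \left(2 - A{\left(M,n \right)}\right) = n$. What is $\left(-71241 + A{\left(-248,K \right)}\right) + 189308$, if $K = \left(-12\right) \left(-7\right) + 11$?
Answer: $\frac{708319}{6} \approx 1.1805 \cdot 10^{5}$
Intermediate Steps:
$K = 95$ ($K = 84 + 11 = 95$)
$A{\left(M,n \right)} = 2 - \frac{n}{6}$
$\left(-71241 + A{\left(-248,K \right)}\right) + 189308 = \left(-71241 + \left(2 - \frac{95}{6}\right)\right) + 189308 = \left(-71241 - \frac{83}{6}\right) + 189308 = - \frac{427529}{6} + 189308 = \frac{708319}{6}$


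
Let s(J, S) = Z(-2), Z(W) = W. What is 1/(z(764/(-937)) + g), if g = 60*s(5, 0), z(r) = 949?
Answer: 1/829 ≈ 0.0012063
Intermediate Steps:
s(J, S) = -2
g = -120 (g = 60*(-2) = -120)
1/(z(764/(-937)) + g) = 1/(949 - 120) = 1/829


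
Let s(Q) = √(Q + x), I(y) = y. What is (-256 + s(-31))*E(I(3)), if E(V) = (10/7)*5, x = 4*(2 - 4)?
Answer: -12800/7 + 50*I*√39/7 ≈ -1828.6 + 44.607*I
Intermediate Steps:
x = -8 (x = 4*(-2) = -8)
E(V) = 50/7 (E(V) = (10*(⅐))*5 = (10/7)*5 = 50/7)
s(Q) = √(-8 + Q) (s(Q) = √(Q - 8) = √(-8 + Q))
(-256 + s(-31))*E(I(3)) = (-256 + √(-8 - 31))*(50/7) = (-256 + √(-39))*(50/7) = (-256 + I*√39)*(50/7) = -12800/7 + 50*I*√39/7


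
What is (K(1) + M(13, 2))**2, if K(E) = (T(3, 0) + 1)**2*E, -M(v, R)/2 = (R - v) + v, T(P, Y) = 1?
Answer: 0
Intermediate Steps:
M(v, R) = -2*R (M(v, R) = -2*((R - v) + v) = -2*R)
K(E) = 4*E (K(E) = (1 + 1)**2*E = 2**2*E = 4*E)
(K(1) + M(13, 2))**2 = (4*1 - 2*2)**2 = (4 - 4)**2 = 0**2 = 0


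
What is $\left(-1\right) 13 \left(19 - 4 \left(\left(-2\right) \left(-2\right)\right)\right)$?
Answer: $-39$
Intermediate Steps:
$\left(-1\right) 13 \left(19 - 4 \left(\left(-2\right) \left(-2\right)\right)\right) = - 13 \left(19 - 16\right) = \left(-13\right) 3 = -39$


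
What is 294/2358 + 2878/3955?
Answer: 1324849/1554315 ≈ 0.85237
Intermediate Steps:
294/2358 + 2878/3955 = 294*(1/2358) + 2878*(1/3955) = 49/393 + 2878/3955 = 1324849/1554315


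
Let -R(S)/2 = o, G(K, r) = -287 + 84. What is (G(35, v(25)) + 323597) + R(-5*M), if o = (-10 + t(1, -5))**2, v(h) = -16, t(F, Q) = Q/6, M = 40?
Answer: 5816867/18 ≈ 3.2316e+5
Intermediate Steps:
t(F, Q) = Q/6 (t(F, Q) = Q*(1/6) = Q/6)
G(K, r) = -203
o = 4225/36 (o = (-10 + (1/6)*(-5))**2 = (-10 - 5/6)**2 = (-65/6)**2 = 4225/36 ≈ 117.36)
R(S) = -4225/18 (R(S) = -2*4225/36 = -4225/18)
(G(35, v(25)) + 323597) + R(-5*M) = (-203 + 323597) - 4225/18 = 323394 - 4225/18 = 5816867/18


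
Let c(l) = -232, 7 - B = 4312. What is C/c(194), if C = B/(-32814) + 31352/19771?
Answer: -371299561/50171205936 ≈ -0.0074006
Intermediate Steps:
B = -4305 (B = 7 - 1*4312 = 7 - 4312 = -4305)
C = 371299561/216255198 (C = -4305/(-32814) + 31352/19771 = -4305*(-1/32814) + 31352*(1/19771) = 1435/10938 + 31352/19771 = 371299561/216255198 ≈ 1.7170)
C/c(194) = (371299561/216255198)/(-232) = (371299561/216255198)*(-1/232) = -371299561/50171205936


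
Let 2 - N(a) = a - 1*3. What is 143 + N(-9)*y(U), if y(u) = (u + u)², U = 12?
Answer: 8207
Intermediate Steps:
N(a) = 5 - a (N(a) = 2 - (a - 1*3) = 2 - (a - 3) = 2 - (-3 + a) = 2 + (3 - a) = 5 - a)
y(u) = 4*u² (y(u) = (2*u)² = 4*u²)
143 + N(-9)*y(U) = 143 + (5 - 1*(-9))*(4*12²) = 143 + (5 + 9)*(4*144) = 143 + 14*576 = 143 + 8064 = 8207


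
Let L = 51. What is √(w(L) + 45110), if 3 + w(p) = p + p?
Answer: √45209 ≈ 212.62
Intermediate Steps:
w(p) = -3 + 2*p (w(p) = -3 + (p + p) = -3 + 2*p)
√(w(L) + 45110) = √((-3 + 2*51) + 45110) = √((-3 + 102) + 45110) = √(99 + 45110) = √45209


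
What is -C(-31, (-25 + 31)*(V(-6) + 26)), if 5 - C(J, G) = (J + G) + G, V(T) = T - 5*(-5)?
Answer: 504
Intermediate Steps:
V(T) = 25 + T (V(T) = T + 25 = 25 + T)
C(J, G) = 5 - J - 2*G (C(J, G) = 5 - ((J + G) + G) = 5 - ((G + J) + G) = 5 - (J + 2*G) = 5 + (-J - 2*G) = 5 - J - 2*G)
-C(-31, (-25 + 31)*(V(-6) + 26)) = -(5 - 1*(-31) - 2*(-25 + 31)*((25 - 6) + 26)) = -(5 + 31 - 12*(19 + 26)) = -(5 + 31 - 12*45) = -(5 + 31 - 2*270) = -(5 + 31 - 540) = -1*(-504) = 504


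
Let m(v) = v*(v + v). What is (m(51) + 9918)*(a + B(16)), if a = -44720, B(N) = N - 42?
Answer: -676559520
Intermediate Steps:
B(N) = -42 + N
m(v) = 2*v² (m(v) = v*(2*v) = 2*v²)
(m(51) + 9918)*(a + B(16)) = (2*51² + 9918)*(-44720 + (-42 + 16)) = (2*2601 + 9918)*(-44720 - 26) = (5202 + 9918)*(-44746) = 15120*(-44746) = -676559520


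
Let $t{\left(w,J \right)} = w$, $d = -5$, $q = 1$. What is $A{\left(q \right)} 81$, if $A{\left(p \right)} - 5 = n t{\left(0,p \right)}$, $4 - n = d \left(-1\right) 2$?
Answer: $405$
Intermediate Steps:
$n = -6$ ($n = 4 - \left(-5\right) \left(-1\right) 2 = 4 - 5 \cdot 2 = 4 - 10 = -6$)
$A{\left(p \right)} = 5$ ($A{\left(p \right)} = 5 - 0 = 5 + 0 = 5$)
$A{\left(q \right)} 81 = 5 \cdot 81 = 405$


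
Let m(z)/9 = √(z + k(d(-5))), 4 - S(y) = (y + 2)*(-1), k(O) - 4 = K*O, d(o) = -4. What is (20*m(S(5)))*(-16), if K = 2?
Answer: -2880*√7 ≈ -7619.8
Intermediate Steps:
k(O) = 4 + 2*O
S(y) = 6 + y (S(y) = 4 - (y + 2)*(-1) = 4 - (2 + y)*(-1) = 4 - (-2 - y) = 4 + (2 + y) = 6 + y)
m(z) = 9*√(-4 + z) (m(z) = 9*√(z + (4 + 2*(-4))) = 9*√(z + (4 - 8)) = 9*√(z - 4) = 9*√(-4 + z))
(20*m(S(5)))*(-16) = (20*(9*√(-4 + (6 + 5))))*(-16) = (20*(9*√(-4 + 11)))*(-16) = (20*(9*√7))*(-16) = (180*√7)*(-16) = -2880*√7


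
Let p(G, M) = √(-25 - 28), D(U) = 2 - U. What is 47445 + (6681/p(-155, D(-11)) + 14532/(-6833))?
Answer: 324177153/6833 - 6681*I*√53/53 ≈ 47443.0 - 917.71*I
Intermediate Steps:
p(G, M) = I*√53 (p(G, M) = √(-53) = I*√53)
47445 + (6681/p(-155, D(-11)) + 14532/(-6833)) = 47445 + (6681/((I*√53)) + 14532/(-6833)) = 47445 + (6681*(-I*√53/53) + 14532*(-1/6833)) = 47445 + (-6681*I*√53/53 - 14532/6833) = 47445 + (-14532/6833 - 6681*I*√53/53) = 324177153/6833 - 6681*I*√53/53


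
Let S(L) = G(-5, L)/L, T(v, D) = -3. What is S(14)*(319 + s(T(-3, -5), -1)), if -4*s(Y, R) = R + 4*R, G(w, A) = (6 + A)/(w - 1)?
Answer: -305/4 ≈ -76.250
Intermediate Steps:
G(w, A) = (6 + A)/(-1 + w)
S(L) = (-1 - L/6)/L (S(L) = ((6 + L)/(-1 - 5))/L = ((6 + L)/(-6))/L = (-(6 + L)/6)/L = (-1 - L/6)/L)
s(Y, R) = -5*R/4 (s(Y, R) = -(R + 4*R)/4 = -5*R/4)
S(14)*(319 + s(T(-3, -5), -1)) = ((⅙)*(-6 - 1*14)/14)*(319 - 5/4*(-1)) = ((⅙)*(1/14)*(-6 - 14))*(319 + 5/4) = ((⅙)*(1/14)*(-20))*(1281/4) = -5/21*1281/4 = -305/4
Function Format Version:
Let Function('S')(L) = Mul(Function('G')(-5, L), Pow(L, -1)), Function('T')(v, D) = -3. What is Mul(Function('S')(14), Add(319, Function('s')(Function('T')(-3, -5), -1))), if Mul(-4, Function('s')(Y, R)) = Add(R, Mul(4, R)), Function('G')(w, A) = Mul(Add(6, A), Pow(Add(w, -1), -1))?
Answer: Rational(-305, 4) ≈ -76.250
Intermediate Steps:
Function('G')(w, A) = Mul(Pow(Add(-1, w), -1), Add(6, A)) (Function('G')(w, A) = Mul(Add(6, A), Pow(Add(-1, w), -1)) = Mul(Pow(Add(-1, w), -1), Add(6, A)))
Function('S')(L) = Mul(Pow(L, -1), Add(-1, Mul(Rational(-1, 6), L))) (Function('S')(L) = Mul(Mul(Pow(Add(-1, -5), -1), Add(6, L)), Pow(L, -1)) = Mul(Mul(Pow(-6, -1), Add(6, L)), Pow(L, -1)) = Mul(Mul(Rational(-1, 6), Add(6, L)), Pow(L, -1)) = Mul(Add(-1, Mul(Rational(-1, 6), L)), Pow(L, -1)) = Mul(Pow(L, -1), Add(-1, Mul(Rational(-1, 6), L))))
Function('s')(Y, R) = Mul(Rational(-5, 4), R) (Function('s')(Y, R) = Mul(Rational(-1, 4), Add(R, Mul(4, R))) = Mul(Rational(-1, 4), Mul(5, R)) = Mul(Rational(-5, 4), R))
Mul(Function('S')(14), Add(319, Function('s')(Function('T')(-3, -5), -1))) = Mul(Mul(Rational(1, 6), Pow(14, -1), Add(-6, Mul(-1, 14))), Add(319, Mul(Rational(-5, 4), -1))) = Mul(Mul(Rational(1, 6), Rational(1, 14), Add(-6, -14)), Add(319, Rational(5, 4))) = Mul(Mul(Rational(1, 6), Rational(1, 14), -20), Rational(1281, 4)) = Mul(Rational(-5, 21), Rational(1281, 4)) = Rational(-305, 4)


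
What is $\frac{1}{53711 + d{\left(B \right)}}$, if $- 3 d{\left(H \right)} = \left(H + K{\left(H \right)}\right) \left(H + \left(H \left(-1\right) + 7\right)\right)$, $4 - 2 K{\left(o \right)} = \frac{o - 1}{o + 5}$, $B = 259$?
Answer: $\frac{264}{14019229} \approx 1.8831 \cdot 10^{-5}$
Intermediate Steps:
$K{\left(o \right)} = 2 - \frac{-1 + o}{2 \left(5 + o\right)}$ ($K{\left(o \right)} = 2 - \frac{\left(o - 1\right) \frac{1}{o + 5}}{2} = 2 - \frac{\left(-1 + o\right) \frac{1}{5 + o}}{2} = 2 - \frac{\frac{1}{5 + o} \left(-1 + o\right)}{2} = 2 - \frac{-1 + o}{2 \left(5 + o\right)}$)
$d{\left(H \right)} = - \frac{7 H}{3} - \frac{7 \left(7 + H\right)}{2 \left(5 + H\right)}$ ($d{\left(H \right)} = - \frac{\left(H + \frac{3 \left(7 + H\right)}{2 \left(5 + H\right)}\right) \left(H + \left(H \left(-1\right) + 7\right)\right)}{3} = - \frac{\left(H + \frac{3 \left(7 + H\right)}{2 \left(5 + H\right)}\right) \left(H - \left(-7 + H\right)\right)}{3} = - \frac{\left(H + \frac{3 \left(7 + H\right)}{2 \left(5 + H\right)}\right) 7}{3} = - \frac{7 H + \frac{21 \left(7 + H\right)}{2 \left(5 + H\right)}}{3} = - \frac{7 H}{3} - \frac{7 \left(7 + H\right)}{2 \left(5 + H\right)}$)
$\frac{1}{53711 + d{\left(B \right)}} = \frac{1}{53711 + \frac{7 \left(-21 - 3367 - 2 \cdot 259^{2}\right)}{6 \left(5 + 259\right)}} = \frac{1}{53711 + \frac{7 \left(-21 - 3367 - 134162\right)}{6 \cdot 264}} = \frac{1}{53711 + \frac{7}{6} \cdot \frac{1}{264} \left(-21 - 3367 - 134162\right)} = \frac{1}{53711 + \frac{7}{6} \cdot \frac{1}{264} \left(-137550\right)} = \frac{1}{53711 - \frac{160475}{264}} = \frac{1}{\frac{14019229}{264}} = \frac{264}{14019229}$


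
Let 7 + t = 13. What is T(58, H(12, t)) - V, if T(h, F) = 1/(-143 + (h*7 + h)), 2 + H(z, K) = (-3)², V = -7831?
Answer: 2513752/321 ≈ 7831.0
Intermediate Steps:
t = 6 (t = -7 + 13 = 6)
H(z, K) = 7 (H(z, K) = -2 + (-3)² = -2 + 9 = 7)
T(h, F) = 1/(-143 + 8*h) (T(h, F) = 1/(-143 + (7*h + h)) = 1/(-143 + 8*h))
T(58, H(12, t)) - V = 1/(-143 + 8*58) - 1*(-7831) = 1/(-143 + 464) + 7831 = 1/321 + 7831 = 2513752/321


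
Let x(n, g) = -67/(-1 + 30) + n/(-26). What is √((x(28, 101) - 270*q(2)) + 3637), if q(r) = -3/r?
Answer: 9*√7086469/377 ≈ 63.550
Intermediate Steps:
x(n, g) = -67/29 - n/26 (x(n, g) = -67/29 + n*(-1/26) = -67*1/29 - n/26 = -67/29 - n/26)
√((x(28, 101) - 270*q(2)) + 3637) = √(((-67/29 - 1/26*28) - 270*(-3/2)) + 3637) = √(((-67/29 - 14/13) - 270*(-3*½)) + 3637) = √((-1277/377 - 270*(-3)/2) + 3637) = √((-1277/377 - 1*(-405)) + 3637) = √((-1277/377 + 405) + 3637) = √(151408/377 + 3637) = √(1522557/377) = 9*√7086469/377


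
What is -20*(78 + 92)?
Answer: -3400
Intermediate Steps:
-20*(78 + 92) = -20*170 = -3400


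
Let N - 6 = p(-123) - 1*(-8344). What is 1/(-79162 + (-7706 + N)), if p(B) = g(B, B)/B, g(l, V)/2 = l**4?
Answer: -1/3800252 ≈ -2.6314e-7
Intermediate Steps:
g(l, V) = 2*l**4
p(B) = 2*B**3 (p(B) = (2*B**4)/B = 2*B**3)
N = -3713384 (N = 6 + (2*(-123)**3 - 1*(-8344)) = 6 + (2*(-1860867) + 8344) = 6 + (-3721734 + 8344) = 6 - 3713390 = -3713384)
1/(-79162 + (-7706 + N)) = 1/(-79162 + (-7706 - 3713384)) = 1/(-79162 - 3721090) = 1/(-3800252) = -1/3800252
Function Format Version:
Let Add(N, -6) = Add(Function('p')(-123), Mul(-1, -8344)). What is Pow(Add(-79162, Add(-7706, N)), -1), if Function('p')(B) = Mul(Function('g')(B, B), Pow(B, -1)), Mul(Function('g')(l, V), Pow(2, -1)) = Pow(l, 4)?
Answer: Rational(-1, 3800252) ≈ -2.6314e-7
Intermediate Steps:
Function('g')(l, V) = Mul(2, Pow(l, 4))
Function('p')(B) = Mul(2, Pow(B, 3)) (Function('p')(B) = Mul(Mul(2, Pow(B, 4)), Pow(B, -1)) = Mul(2, Pow(B, 3)))
N = -3713384 (N = Add(6, Add(Mul(2, Pow(-123, 3)), Mul(-1, -8344))) = Add(6, Add(Mul(2, -1860867), 8344)) = Add(6, Add(-3721734, 8344)) = Add(6, -3713390) = -3713384)
Pow(Add(-79162, Add(-7706, N)), -1) = Pow(Add(-79162, Add(-7706, -3713384)), -1) = Pow(Add(-79162, -3721090), -1) = Pow(-3800252, -1) = Rational(-1, 3800252)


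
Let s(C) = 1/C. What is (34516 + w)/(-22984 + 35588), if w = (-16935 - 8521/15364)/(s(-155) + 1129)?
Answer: 92759656708601/33887212912864 ≈ 2.7373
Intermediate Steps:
w = -40330668455/2688607816 (w = (-16935 - 8521/15364)/(1/(-155) + 1129) = (-16935 - 8521*1/15364)/(-1/155 + 1129) = (-16935 - 8521/15364)/(174994/155) = -260197861/15364*155/174994 = -40330668455/2688607816 ≈ -15.001)
(34516 + w)/(-22984 + 35588) = (34516 - 40330668455/2688607816)/(-22984 + 35588) = (92759656708601/2688607816)/12604 = (92759656708601/2688607816)*(1/12604) = 92759656708601/33887212912864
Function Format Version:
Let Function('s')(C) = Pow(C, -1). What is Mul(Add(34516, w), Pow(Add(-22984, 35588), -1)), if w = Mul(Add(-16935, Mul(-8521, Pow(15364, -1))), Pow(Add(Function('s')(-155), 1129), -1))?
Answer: Rational(92759656708601, 33887212912864) ≈ 2.7373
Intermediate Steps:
w = Rational(-40330668455, 2688607816) (w = Mul(Add(-16935, Mul(-8521, Pow(15364, -1))), Pow(Add(Pow(-155, -1), 1129), -1)) = Mul(Add(-16935, Mul(-8521, Rational(1, 15364))), Pow(Add(Rational(-1, 155), 1129), -1)) = Mul(Add(-16935, Rational(-8521, 15364)), Pow(Rational(174994, 155), -1)) = Mul(Rational(-260197861, 15364), Rational(155, 174994)) = Rational(-40330668455, 2688607816) ≈ -15.001)
Mul(Add(34516, w), Pow(Add(-22984, 35588), -1)) = Mul(Add(34516, Rational(-40330668455, 2688607816)), Pow(Add(-22984, 35588), -1)) = Mul(Rational(92759656708601, 2688607816), Pow(12604, -1)) = Mul(Rational(92759656708601, 2688607816), Rational(1, 12604)) = Rational(92759656708601, 33887212912864)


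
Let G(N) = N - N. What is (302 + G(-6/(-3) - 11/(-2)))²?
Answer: 91204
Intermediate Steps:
G(N) = 0
(302 + G(-6/(-3) - 11/(-2)))² = (302 + 0)² = 302² = 91204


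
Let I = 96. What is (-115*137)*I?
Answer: -1512480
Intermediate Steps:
(-115*137)*I = -115*137*96 = -15755*96 = -1512480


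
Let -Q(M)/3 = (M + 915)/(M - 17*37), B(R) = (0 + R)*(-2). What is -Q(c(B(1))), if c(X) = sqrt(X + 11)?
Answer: -1377/313 ≈ -4.3994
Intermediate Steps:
B(R) = -2*R (B(R) = R*(-2) = -2*R)
c(X) = sqrt(11 + X)
Q(M) = -3*(915 + M)/(-629 + M) (Q(M) = -3*(M + 915)/(M - 17*37) = -3*(915 + M)/(M - 629) = -3*(915 + M)/(-629 + M))
-Q(c(B(1))) = -3*(-915 - sqrt(11 - 2*1))/(-629 + sqrt(11 - 2*1)) = -3*(-915 - sqrt(11 - 2))/(-629 + sqrt(11 - 2)) = -3*(-915 - sqrt(9))/(-629 + sqrt(9)) = -3*(-915 - 1*3)/(-629 + 3) = -3*(-915 - 3)/(-626) = -3*(-1)*(-918)/626 = -1*1377/313 = -1377/313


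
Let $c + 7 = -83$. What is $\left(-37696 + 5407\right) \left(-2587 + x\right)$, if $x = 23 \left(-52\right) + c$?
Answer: $125055297$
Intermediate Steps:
$c = -90$ ($c = -7 - 83 = -90$)
$x = -1286$ ($x = 23 \left(-52\right) - 90 = -1196 - 90 = -1286$)
$\left(-37696 + 5407\right) \left(-2587 + x\right) = \left(-37696 + 5407\right) \left(-2587 - 1286\right) = \left(-32289\right) \left(-3873\right) = 125055297$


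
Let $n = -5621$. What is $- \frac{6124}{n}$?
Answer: $\frac{6124}{5621} \approx 1.0895$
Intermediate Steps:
$- \frac{6124}{n} = - \frac{6124}{-5621} = \left(-6124\right) \left(- \frac{1}{5621}\right) = \frac{6124}{5621}$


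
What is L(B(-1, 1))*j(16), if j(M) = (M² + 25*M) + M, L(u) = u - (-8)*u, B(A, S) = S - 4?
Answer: -18144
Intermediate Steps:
B(A, S) = -4 + S
L(u) = 9*u (L(u) = u + 8*u = 9*u)
j(M) = M² + 26*M
L(B(-1, 1))*j(16) = (9*(-4 + 1))*(16*(26 + 16)) = (9*(-3))*(16*42) = -27*672 = -18144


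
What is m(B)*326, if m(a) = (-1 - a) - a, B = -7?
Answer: 4238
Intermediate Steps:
m(a) = -1 - 2*a
m(B)*326 = (-1 - 2*(-7))*326 = (-1 + 14)*326 = 13*326 = 4238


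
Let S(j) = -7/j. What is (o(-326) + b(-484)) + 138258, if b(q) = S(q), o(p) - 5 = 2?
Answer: 66920267/484 ≈ 1.3827e+5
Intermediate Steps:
o(p) = 7 (o(p) = 5 + 2 = 7)
b(q) = -7/q
(o(-326) + b(-484)) + 138258 = (7 - 7/(-484)) + 138258 = (7 - 7*(-1/484)) + 138258 = (7 + 7/484) + 138258 = 3395/484 + 138258 = 66920267/484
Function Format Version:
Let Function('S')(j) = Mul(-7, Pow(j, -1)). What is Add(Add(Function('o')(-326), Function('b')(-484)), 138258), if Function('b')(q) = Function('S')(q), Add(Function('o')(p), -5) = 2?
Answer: Rational(66920267, 484) ≈ 1.3827e+5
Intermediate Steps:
Function('o')(p) = 7 (Function('o')(p) = Add(5, 2) = 7)
Function('b')(q) = Mul(-7, Pow(q, -1))
Add(Add(Function('o')(-326), Function('b')(-484)), 138258) = Add(Add(7, Mul(-7, Pow(-484, -1))), 138258) = Add(Add(7, Mul(-7, Rational(-1, 484))), 138258) = Add(Add(7, Rational(7, 484)), 138258) = Add(Rational(3395, 484), 138258) = Rational(66920267, 484)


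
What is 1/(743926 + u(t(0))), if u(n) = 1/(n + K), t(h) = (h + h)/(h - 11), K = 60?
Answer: 60/44635561 ≈ 1.3442e-6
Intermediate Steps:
t(h) = 2*h/(-11 + h) (t(h) = (2*h)/(-11 + h) = 2*h/(-11 + h))
u(n) = 1/(60 + n) (u(n) = 1/(n + 60) = 1/(60 + n))
1/(743926 + u(t(0))) = 1/(743926 + 1/(60 + 2*0/(-11 + 0))) = 1/(743926 + 1/(60 + 2*0/(-11))) = 1/(743926 + 1/(60 + 2*0*(-1/11))) = 1/(743926 + 1/(60 + 0)) = 1/(743926 + 1/60) = 1/(44635561/60) = 60/44635561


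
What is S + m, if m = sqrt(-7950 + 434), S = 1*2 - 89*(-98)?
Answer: 8724 + 2*I*sqrt(1879) ≈ 8724.0 + 86.695*I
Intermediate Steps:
S = 8724 (S = 2 + 8722 = 8724)
m = 2*I*sqrt(1879) (m = sqrt(-7516) = 2*I*sqrt(1879) ≈ 86.695*I)
S + m = 8724 + 2*I*sqrt(1879)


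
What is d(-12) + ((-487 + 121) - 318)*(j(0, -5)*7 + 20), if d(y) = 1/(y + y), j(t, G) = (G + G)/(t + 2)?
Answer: 246239/24 ≈ 10260.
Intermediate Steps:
j(t, G) = 2*G/(2 + t) (j(t, G) = (2*G)/(2 + t) = 2*G/(2 + t))
d(y) = 1/(2*y)
d(-12) + ((-487 + 121) - 318)*(j(0, -5)*7 + 20) = (½)/(-12) + ((-487 + 121) - 318)*((2*(-5)/(2 + 0))*7 + 20) = (½)*(-1/12) + (-366 - 318)*((2*(-5)/2)*7 + 20) = -1/24 - 684*((2*(-5)*(½))*7 + 20) = -1/24 - 684*(-5*7 + 20) = -1/24 - 684*(-35 + 20) = -1/24 - 684*(-15) = -1/24 + 10260 = 246239/24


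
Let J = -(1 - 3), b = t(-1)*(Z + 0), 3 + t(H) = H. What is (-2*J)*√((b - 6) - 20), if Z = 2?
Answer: -4*I*√34 ≈ -23.324*I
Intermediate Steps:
t(H) = -3 + H
b = -8 (b = (-3 - 1)*(2 + 0) = -4*2 = -8)
J = 2 (J = -1*(-2) = 2)
(-2*J)*√((b - 6) - 20) = (-2*2)*√((-8 - 6) - 20) = -4*√(-14 - 20) = -4*I*√34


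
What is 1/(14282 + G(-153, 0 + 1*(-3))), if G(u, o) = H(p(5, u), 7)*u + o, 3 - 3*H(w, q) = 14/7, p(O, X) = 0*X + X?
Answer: 1/14228 ≈ 7.0284e-5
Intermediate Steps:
p(O, X) = X (p(O, X) = 0 + X = X)
H(w, q) = ⅓ (H(w, q) = 1 - 14/(3*7) = 1 - ⅓*2 = 1 - ⅔ = ⅓)
G(u, o) = o + u/3 (G(u, o) = u/3 + o = o + u/3)
1/(14282 + G(-153, 0 + 1*(-3))) = 1/(14282 + ((0 + 1*(-3)) + (⅓)*(-153))) = 1/(14282 + ((0 - 3) - 51)) = 1/(14282 + (-3 - 51)) = 1/(14282 - 54) = 1/14228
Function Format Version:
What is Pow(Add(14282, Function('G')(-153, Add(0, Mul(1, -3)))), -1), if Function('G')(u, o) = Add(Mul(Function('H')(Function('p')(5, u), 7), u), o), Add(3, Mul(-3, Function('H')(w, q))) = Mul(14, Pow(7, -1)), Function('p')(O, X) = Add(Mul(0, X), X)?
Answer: Rational(1, 14228) ≈ 7.0284e-5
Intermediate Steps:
Function('p')(O, X) = X (Function('p')(O, X) = Add(0, X) = X)
Function('H')(w, q) = Rational(1, 3) (Function('H')(w, q) = Add(1, Mul(Rational(-1, 3), Mul(14, Pow(7, -1)))) = Add(1, Mul(Rational(-1, 3), Mul(14, Rational(1, 7)))) = Add(1, Mul(Rational(-1, 3), 2)) = Add(1, Rational(-2, 3)) = Rational(1, 3))
Function('G')(u, o) = Add(o, Mul(Rational(1, 3), u)) (Function('G')(u, o) = Add(Mul(Rational(1, 3), u), o) = Add(o, Mul(Rational(1, 3), u)))
Pow(Add(14282, Function('G')(-153, Add(0, Mul(1, -3)))), -1) = Pow(Add(14282, Add(Add(0, Mul(1, -3)), Mul(Rational(1, 3), -153))), -1) = Pow(Add(14282, Add(Add(0, -3), -51)), -1) = Pow(Add(14282, Add(-3, -51)), -1) = Pow(Add(14282, -54), -1) = Pow(14228, -1) = Rational(1, 14228)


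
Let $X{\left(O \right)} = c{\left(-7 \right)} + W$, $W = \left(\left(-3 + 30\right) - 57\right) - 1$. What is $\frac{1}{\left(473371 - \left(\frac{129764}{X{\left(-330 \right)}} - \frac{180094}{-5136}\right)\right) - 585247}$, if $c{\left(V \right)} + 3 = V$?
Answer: $- \frac{105288}{11449658263} \approx -9.1957 \cdot 10^{-6}$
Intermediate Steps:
$c{\left(V \right)} = -3 + V$
$W = -31$ ($W = \left(27 - 57\right) - 1 = -30 - 1 = -31$)
$X{\left(O \right)} = -41$ ($X{\left(O \right)} = \left(-3 - 7\right) - 31 = -10 - 31 = -41$)
$\frac{1}{\left(473371 - \left(\frac{129764}{X{\left(-330 \right)}} - \frac{180094}{-5136}\right)\right) - 585247} = \frac{1}{\left(473371 - \left(\frac{129764}{-41} - \frac{180094}{-5136}\right)\right) - 585247} = \frac{1}{\left(473371 - \left(129764 \left(- \frac{1}{41}\right) - - \frac{90047}{2568}\right)\right) - 585247} = \frac{1}{\left(473371 - \left(- \frac{129764}{41} + \frac{90047}{2568}\right)\right) - 585247} = \frac{1}{\left(473371 - - \frac{329542025}{105288}\right) - 585247} = \frac{1}{\left(473371 + \frac{329542025}{105288}\right) - 585247} = \frac{1}{\frac{50169827873}{105288} - 585247} = \frac{1}{- \frac{11449658263}{105288}} = - \frac{105288}{11449658263}$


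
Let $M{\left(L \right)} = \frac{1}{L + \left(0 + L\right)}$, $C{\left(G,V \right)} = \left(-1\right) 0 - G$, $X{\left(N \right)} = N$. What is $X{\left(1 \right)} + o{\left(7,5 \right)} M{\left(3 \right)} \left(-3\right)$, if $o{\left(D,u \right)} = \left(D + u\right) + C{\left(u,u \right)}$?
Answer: $- \frac{5}{2} \approx -2.5$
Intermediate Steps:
$C{\left(G,V \right)} = - G$ ($C{\left(G,V \right)} = 0 - G = - G$)
$M{\left(L \right)} = \frac{1}{2 L}$ ($M{\left(L \right)} = \frac{1}{L + L} = \frac{1}{2 L}$)
$o{\left(D,u \right)} = D$ ($o{\left(D,u \right)} = \left(D + u\right) - u = D$)
$X{\left(1 \right)} + o{\left(7,5 \right)} M{\left(3 \right)} \left(-3\right) = 1 + 7 \frac{1}{2 \cdot 3} \left(-3\right) = 1 + 7 \cdot \frac{1}{2} \cdot \frac{1}{3} \left(-3\right) = 1 + 7 \cdot \frac{1}{6} \left(-3\right) = 1 + 7 \left(- \frac{1}{2}\right) = 1 - \frac{7}{2} = - \frac{5}{2}$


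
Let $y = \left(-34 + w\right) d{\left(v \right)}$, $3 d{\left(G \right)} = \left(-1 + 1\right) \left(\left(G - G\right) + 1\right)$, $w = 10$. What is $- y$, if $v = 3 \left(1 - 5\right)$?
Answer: $0$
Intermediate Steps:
$v = -12$ ($v = 3 \left(-4\right) = -12$)
$d{\left(G \right)} = 0$ ($d{\left(G \right)} = \frac{\left(-1 + 1\right) \left(\left(G - G\right) + 1\right)}{3} = \frac{0 \left(0 + 1\right)}{3} = \frac{0 \cdot 1}{3} = \frac{1}{3} \cdot 0 = 0$)
$y = 0$ ($y = \left(-34 + 10\right) 0 = \left(-24\right) 0 = 0$)
$- y = \left(-1\right) 0 = 0$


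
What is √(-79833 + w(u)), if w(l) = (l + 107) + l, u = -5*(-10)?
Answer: I*√79626 ≈ 282.18*I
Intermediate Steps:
u = 50
w(l) = 107 + 2*l (w(l) = (107 + l) + l = 107 + 2*l)
√(-79833 + w(u)) = √(-79833 + (107 + 2*50)) = √(-79833 + (107 + 100)) = √(-79833 + 207) = √(-79626) = I*√79626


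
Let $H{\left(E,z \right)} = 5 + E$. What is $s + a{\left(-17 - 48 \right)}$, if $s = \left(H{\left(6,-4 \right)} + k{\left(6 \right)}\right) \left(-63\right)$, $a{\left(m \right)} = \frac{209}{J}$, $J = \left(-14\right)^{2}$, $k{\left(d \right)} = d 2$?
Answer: $- \frac{283795}{196} \approx -1447.9$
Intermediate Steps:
$k{\left(d \right)} = 2 d$
$J = 196$
$a{\left(m \right)} = \frac{209}{196}$
$s = -1449$ ($s = \left(\left(5 + 6\right) + 2 \cdot 6\right) \left(-63\right) = \left(11 + 12\right) \left(-63\right) = 23 \left(-63\right) = -1449$)
$s + a{\left(-17 - 48 \right)} = -1449 + \frac{209}{196} = - \frac{283795}{196}$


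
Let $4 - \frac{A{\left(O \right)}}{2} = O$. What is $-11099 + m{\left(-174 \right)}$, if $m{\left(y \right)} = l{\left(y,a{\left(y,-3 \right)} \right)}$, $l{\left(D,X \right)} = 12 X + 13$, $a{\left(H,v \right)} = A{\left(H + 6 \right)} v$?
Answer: $-23470$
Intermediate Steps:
$A{\left(O \right)} = 8 - 2 O$
$a{\left(H,v \right)} = v \left(-4 - 2 H\right)$ ($a{\left(H,v \right)} = \left(8 - 2 \left(H + 6\right)\right) v = \left(8 - 2 \left(6 + H\right)\right) v = \left(8 - \left(12 + 2 H\right)\right) v = \left(-4 - 2 H\right) v = v \left(-4 - 2 H\right)$)
$l{\left(D,X \right)} = 13 + 12 X$
$m{\left(y \right)} = 157 + 72 y$ ($m{\left(y \right)} = 13 + 12 \left(\left(-2\right) \left(-3\right) \left(2 + y\right)\right) = 13 + 12 \left(12 + 6 y\right) = 13 + \left(144 + 72 y\right) = 157 + 72 y$)
$-11099 + m{\left(-174 \right)} = -11099 + \left(157 + 72 \left(-174\right)\right) = -11099 + \left(157 - 12528\right) = -11099 - 12371 = -23470$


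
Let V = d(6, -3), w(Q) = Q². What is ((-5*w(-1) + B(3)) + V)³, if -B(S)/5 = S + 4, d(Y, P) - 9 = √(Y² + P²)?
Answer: -33976 + 8784*√5 ≈ -14334.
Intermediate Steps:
d(Y, P) = 9 + √(P² + Y²) (d(Y, P) = 9 + √(Y² + P²) = 9 + √(P² + Y²))
B(S) = -20 - 5*S (B(S) = -5*(S + 4) = -5*(4 + S) = -20 - 5*S)
V = 9 + 3*√5 (V = 9 + √((-3)² + 6²) = 9 + √(9 + 36) = 9 + √45 = 9 + 3*√5 ≈ 15.708)
((-5*w(-1) + B(3)) + V)³ = ((-5*(-1)² + (-20 - 5*3)) + (9 + 3*√5))³ = ((-5*1 + (-20 - 15)) + (9 + 3*√5))³ = ((-5 - 35) + (9 + 3*√5))³ = (-40 + (9 + 3*√5))³ = (-31 + 3*√5)³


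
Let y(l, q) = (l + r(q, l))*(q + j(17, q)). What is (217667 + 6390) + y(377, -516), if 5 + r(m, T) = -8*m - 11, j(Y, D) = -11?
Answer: -2141646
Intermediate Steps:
r(m, T) = -16 - 8*m (r(m, T) = -5 + (-8*m - 11) = -5 + (-11 - 8*m) = -16 - 8*m)
y(l, q) = (-11 + q)*(-16 + l - 8*q) (y(l, q) = (l + (-16 - 8*q))*(q - 11) = (-16 + l - 8*q)*(-11 + q) = (-11 + q)*(-16 + l - 8*q))
(217667 + 6390) + y(377, -516) = (217667 + 6390) + (176 - 11*377 - 8*(-516)² + 72*(-516) + 377*(-516)) = 224057 + (176 - 4147 - 8*266256 - 37152 - 194532) = 224057 + (176 - 4147 - 2130048 - 37152 - 194532) = 224057 - 2365703 = -2141646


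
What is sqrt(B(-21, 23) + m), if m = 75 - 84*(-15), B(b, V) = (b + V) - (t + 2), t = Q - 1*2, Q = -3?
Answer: 2*sqrt(335) ≈ 36.606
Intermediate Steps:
t = -5 (t = -3 - 1*2 = -3 - 2 = -5)
B(b, V) = 3 + V + b (B(b, V) = (b + V) - (-5 + 2) = (V + b) - 1*(-3) = (V + b) + 3 = 3 + V + b)
m = 1335 (m = 75 + 1260 = 1335)
sqrt(B(-21, 23) + m) = sqrt((3 + 23 - 21) + 1335) = sqrt(5 + 1335) = sqrt(1340) = 2*sqrt(335)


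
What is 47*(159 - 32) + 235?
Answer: 6204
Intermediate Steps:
47*(159 - 32) + 235 = 47*127 + 235 = 5969 + 235 = 6204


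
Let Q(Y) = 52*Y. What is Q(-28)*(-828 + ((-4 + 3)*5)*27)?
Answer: 1402128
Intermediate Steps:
Q(-28)*(-828 + ((-4 + 3)*5)*27) = (52*(-28))*(-828 + ((-4 + 3)*5)*27) = -1456*(-828 - 1*5*27) = -1456*(-828 - 5*27) = -1456*(-828 - 135) = -1456*(-963) = 1402128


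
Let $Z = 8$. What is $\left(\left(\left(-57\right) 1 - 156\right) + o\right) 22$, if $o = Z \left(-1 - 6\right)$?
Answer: $-5918$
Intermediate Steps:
$o = -56$ ($o = 8 \left(-1 - 6\right) = 8 \left(-7\right) = -56$)
$\left(\left(\left(-57\right) 1 - 156\right) + o\right) 22 = \left(\left(\left(-57\right) 1 - 156\right) - 56\right) 22 = \left(\left(-57 - 156\right) - 56\right) 22 = \left(-213 - 56\right) 22 = \left(-269\right) 22 = -5918$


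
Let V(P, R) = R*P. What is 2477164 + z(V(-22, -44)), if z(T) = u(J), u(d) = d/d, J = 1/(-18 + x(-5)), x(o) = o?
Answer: 2477165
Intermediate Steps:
V(P, R) = P*R
J = -1/23 (J = 1/(-18 - 5) = 1/(-23) = -1/23 ≈ -0.043478)
u(d) = 1
z(T) = 1
2477164 + z(V(-22, -44)) = 2477164 + 1 = 2477165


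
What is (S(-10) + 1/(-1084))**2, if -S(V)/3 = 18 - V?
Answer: 8291377249/1175056 ≈ 7056.2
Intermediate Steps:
S(V) = -54 + 3*V (S(V) = -3*(18 - V) = -54 + 3*V)
(S(-10) + 1/(-1084))**2 = ((-54 + 3*(-10)) + 1/(-1084))**2 = ((-54 - 30) - 1/1084)**2 = (-84 - 1/1084)**2 = (-91057/1084)**2 = 8291377249/1175056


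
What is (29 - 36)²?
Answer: 49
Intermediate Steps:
(29 - 36)² = (-7)² = 49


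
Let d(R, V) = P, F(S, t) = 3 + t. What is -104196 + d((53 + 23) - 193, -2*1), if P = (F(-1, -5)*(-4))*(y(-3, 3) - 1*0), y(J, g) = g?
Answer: -104172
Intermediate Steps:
P = 24 (P = ((3 - 5)*(-4))*(3 - 1*0) = (-2*(-4))*(3 + 0) = 8*3 = 24)
d(R, V) = 24
-104196 + d((53 + 23) - 193, -2*1) = -104196 + 24 = -104172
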